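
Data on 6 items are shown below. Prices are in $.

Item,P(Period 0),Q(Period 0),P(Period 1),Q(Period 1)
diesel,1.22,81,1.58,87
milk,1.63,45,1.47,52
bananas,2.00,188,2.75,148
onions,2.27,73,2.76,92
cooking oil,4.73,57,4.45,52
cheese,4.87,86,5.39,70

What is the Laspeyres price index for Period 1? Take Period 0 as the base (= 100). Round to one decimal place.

Laspeyres price index uses base-period quantities as weights.
ΣP(Period 1)·Q(Period 0) = 1.58×81 + 1.47×45 + 2.75×188 + 2.76×73 + 4.45×57 + 5.39×86 = 127.98 + 66.15 + 517 + 201.48 + 253.65 + 463.54 = 1629.8
ΣP(Period 0)·Q(Period 0) = 1.22×81 + 1.63×45 + 2.00×188 + 2.27×73 + 4.73×57 + 4.87×86 = 98.82 + 73.35 + 376 + 165.71 + 269.61 + 418.82 = 1402.31
Index = 1629.8 / 1402.31 × 100 = 116.2225

116.2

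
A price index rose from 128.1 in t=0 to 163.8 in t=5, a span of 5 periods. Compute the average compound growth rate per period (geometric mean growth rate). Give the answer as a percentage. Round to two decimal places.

5.04%

Growth factor = (163.8/128.1)^(1/5) = (1.278689)^(1/5) = 1.050396
Growth rate = 1.050396 − 1 = 0.050396 = 5.0396%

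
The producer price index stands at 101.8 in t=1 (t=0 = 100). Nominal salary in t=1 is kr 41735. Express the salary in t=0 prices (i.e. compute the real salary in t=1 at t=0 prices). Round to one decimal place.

40997.1

Real = Nominal ÷ (Index/100) = 41735 ÷ (101.8/100)
     = 41735 ÷ 1.018 = 40997.0530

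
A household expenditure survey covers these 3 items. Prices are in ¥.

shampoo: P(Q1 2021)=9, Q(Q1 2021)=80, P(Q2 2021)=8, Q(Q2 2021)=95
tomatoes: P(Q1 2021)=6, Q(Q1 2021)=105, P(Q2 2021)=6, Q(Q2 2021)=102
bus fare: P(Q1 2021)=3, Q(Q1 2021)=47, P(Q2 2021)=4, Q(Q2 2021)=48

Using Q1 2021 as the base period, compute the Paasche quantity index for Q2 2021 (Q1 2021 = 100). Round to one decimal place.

Paasche quantity index uses current-period prices as weights.
ΣP(Q2 2021)·Q(Q2 2021) = 8×95 + 6×102 + 4×48 = 760 + 612 + 192 = 1564
ΣP(Q2 2021)·Q(Q1 2021) = 8×80 + 6×105 + 4×47 = 640 + 630 + 188 = 1458
Index = 1564 / 1458 × 100 = 107.2702

107.3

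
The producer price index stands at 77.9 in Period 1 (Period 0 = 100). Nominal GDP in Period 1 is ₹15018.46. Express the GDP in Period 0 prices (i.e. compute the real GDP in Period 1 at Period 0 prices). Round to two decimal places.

19279.15

Real = Nominal ÷ (Index/100) = 15018.46 ÷ (77.9/100)
     = 15018.46 ÷ 0.779 = 19279.1528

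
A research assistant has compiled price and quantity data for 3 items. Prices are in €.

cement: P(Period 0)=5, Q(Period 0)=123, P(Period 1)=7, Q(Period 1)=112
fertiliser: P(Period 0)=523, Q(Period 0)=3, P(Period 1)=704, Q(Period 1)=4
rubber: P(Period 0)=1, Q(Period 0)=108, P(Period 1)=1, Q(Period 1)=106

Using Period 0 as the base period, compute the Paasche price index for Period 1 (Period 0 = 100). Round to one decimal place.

Paasche price index uses current-period quantities as weights.
ΣP(Period 1)·Q(Period 1) = 7×112 + 704×4 + 1×106 = 784 + 2816 + 106 = 3706
ΣP(Period 0)·Q(Period 1) = 5×112 + 523×4 + 1×106 = 560 + 2092 + 106 = 2758
Index = 3706 / 2758 × 100 = 134.3727

134.4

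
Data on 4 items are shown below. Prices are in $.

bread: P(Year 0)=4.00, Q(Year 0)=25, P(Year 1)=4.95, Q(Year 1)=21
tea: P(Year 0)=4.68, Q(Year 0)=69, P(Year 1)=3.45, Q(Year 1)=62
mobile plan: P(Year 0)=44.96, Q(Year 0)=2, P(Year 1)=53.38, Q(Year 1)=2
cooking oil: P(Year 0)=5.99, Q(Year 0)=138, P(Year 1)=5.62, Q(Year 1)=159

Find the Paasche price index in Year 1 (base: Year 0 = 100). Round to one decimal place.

93.1

Paasche price index uses current-period quantities as weights.
ΣP(Year 1)·Q(Year 1) = 4.95×21 + 3.45×62 + 53.38×2 + 5.62×159 = 103.95 + 213.9 + 106.76 + 893.58 = 1318.19
ΣP(Year 0)·Q(Year 1) = 4.00×21 + 4.68×62 + 44.96×2 + 5.99×159 = 84 + 290.16 + 89.92 + 952.41 = 1416.49
Index = 1318.19 / 1416.49 × 100 = 93.0603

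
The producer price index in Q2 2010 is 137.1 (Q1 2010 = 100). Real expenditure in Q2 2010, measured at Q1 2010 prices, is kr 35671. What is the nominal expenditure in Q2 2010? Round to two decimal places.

Nominal = Real × (Index/100) = 35671 × (137.1/100)
        = 35671 × 1.371 = 48904.9410

48904.94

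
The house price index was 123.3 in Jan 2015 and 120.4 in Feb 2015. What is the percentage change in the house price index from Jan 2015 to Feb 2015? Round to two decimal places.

-2.35%

Change = (120.4 − 123.3) / 123.3 × 100
       = -2.9 / 123.3 × 100 = -2.3520%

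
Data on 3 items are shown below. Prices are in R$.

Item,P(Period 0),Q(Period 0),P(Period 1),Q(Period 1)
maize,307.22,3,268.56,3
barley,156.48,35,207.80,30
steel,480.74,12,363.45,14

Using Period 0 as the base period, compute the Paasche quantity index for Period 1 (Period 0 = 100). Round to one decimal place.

Paasche quantity index uses current-period prices as weights.
ΣP(Period 1)·Q(Period 1) = 268.56×3 + 207.80×30 + 363.45×14 = 805.68 + 6234 + 5088.3 = 12127.98
ΣP(Period 1)·Q(Period 0) = 268.56×3 + 207.80×35 + 363.45×12 = 805.68 + 7273 + 4361.4 = 12440.08
Index = 12127.98 / 12440.08 × 100 = 97.4912

97.5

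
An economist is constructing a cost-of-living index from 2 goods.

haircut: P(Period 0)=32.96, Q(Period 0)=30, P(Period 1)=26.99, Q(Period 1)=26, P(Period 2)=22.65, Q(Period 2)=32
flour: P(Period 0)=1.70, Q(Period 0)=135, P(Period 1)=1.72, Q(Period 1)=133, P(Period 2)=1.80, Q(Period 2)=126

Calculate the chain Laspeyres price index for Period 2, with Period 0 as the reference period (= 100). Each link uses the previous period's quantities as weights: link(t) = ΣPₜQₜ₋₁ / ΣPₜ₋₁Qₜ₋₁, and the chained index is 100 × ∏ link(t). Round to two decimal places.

76.13

Link Period 0→Period 1:
ΣP(Period 1)Q(Period 0) = 26.99×30 + 1.72×135 = 809.7 + 232.2 = 1041.9
ΣP(Period 0)Q(Period 0) = 32.96×30 + 1.70×135 = 988.8 + 229.5 = 1218.3
link = 1041.9/1218.3 = 0.855208
Link Period 1→Period 2:
ΣP(Period 2)Q(Period 1) = 22.65×26 + 1.80×133 = 588.9 + 239.4 = 828.3
ΣP(Period 1)Q(Period 1) = 26.99×26 + 1.72×133 = 701.74 + 228.76 = 930.5
link = 828.3/930.5 = 0.890167
Chained index = 100 × 0.855208 × 0.890167 = 76.1278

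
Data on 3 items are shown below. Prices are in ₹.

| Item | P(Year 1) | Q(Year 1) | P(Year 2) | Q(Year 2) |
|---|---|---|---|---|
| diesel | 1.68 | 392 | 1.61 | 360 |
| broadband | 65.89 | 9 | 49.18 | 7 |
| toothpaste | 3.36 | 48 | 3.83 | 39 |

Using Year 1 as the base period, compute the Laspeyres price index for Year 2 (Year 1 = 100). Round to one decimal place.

89.0

Laspeyres price index uses base-period quantities as weights.
ΣP(Year 2)·Q(Year 1) = 1.61×392 + 49.18×9 + 3.83×48 = 631.12 + 442.62 + 183.84 = 1257.58
ΣP(Year 1)·Q(Year 1) = 1.68×392 + 65.89×9 + 3.36×48 = 658.56 + 593.01 + 161.28 = 1412.85
Index = 1257.58 / 1412.85 × 100 = 89.0102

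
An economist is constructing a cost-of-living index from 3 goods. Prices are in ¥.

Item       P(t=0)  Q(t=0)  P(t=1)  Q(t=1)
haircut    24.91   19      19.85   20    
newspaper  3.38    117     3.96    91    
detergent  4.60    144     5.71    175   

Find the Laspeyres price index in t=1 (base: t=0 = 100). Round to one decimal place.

Laspeyres price index uses base-period quantities as weights.
ΣP(t=1)·Q(t=0) = 19.85×19 + 3.96×117 + 5.71×144 = 377.15 + 463.32 + 822.24 = 1662.71
ΣP(t=0)·Q(t=0) = 24.91×19 + 3.38×117 + 4.60×144 = 473.29 + 395.46 + 662.4 = 1531.15
Index = 1662.71 / 1531.15 × 100 = 108.5922

108.6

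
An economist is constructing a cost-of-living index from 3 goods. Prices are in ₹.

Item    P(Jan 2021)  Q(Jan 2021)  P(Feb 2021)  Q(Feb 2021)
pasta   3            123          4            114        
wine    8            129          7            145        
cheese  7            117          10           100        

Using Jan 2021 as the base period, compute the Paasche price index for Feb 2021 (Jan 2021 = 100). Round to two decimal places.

112.22

Paasche price index uses current-period quantities as weights.
ΣP(Feb 2021)·Q(Feb 2021) = 4×114 + 7×145 + 10×100 = 456 + 1015 + 1000 = 2471
ΣP(Jan 2021)·Q(Feb 2021) = 3×114 + 8×145 + 7×100 = 342 + 1160 + 700 = 2202
Index = 2471 / 2202 × 100 = 112.2162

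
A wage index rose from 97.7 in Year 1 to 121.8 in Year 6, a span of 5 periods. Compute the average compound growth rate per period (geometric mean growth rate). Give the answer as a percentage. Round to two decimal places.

Growth factor = (121.8/97.7)^(1/5) = (1.246673)^(1/5) = 1.045082
Growth rate = 1.045082 − 1 = 0.045082 = 4.5082%

4.51%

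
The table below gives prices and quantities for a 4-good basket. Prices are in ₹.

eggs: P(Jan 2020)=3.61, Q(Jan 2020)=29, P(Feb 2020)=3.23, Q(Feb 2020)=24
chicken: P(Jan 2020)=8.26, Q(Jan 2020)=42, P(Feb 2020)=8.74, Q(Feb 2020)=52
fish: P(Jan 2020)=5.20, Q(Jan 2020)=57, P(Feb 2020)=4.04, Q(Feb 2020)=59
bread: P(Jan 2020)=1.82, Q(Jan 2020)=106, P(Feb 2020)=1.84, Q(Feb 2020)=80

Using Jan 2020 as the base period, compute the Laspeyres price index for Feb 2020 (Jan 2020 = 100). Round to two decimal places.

94.17

Laspeyres price index uses base-period quantities as weights.
ΣP(Feb 2020)·Q(Jan 2020) = 3.23×29 + 8.74×42 + 4.04×57 + 1.84×106 = 93.67 + 367.08 + 230.28 + 195.04 = 886.07
ΣP(Jan 2020)·Q(Jan 2020) = 3.61×29 + 8.26×42 + 5.20×57 + 1.82×106 = 104.69 + 346.92 + 296.4 + 192.92 = 940.93
Index = 886.07 / 940.93 × 100 = 94.1696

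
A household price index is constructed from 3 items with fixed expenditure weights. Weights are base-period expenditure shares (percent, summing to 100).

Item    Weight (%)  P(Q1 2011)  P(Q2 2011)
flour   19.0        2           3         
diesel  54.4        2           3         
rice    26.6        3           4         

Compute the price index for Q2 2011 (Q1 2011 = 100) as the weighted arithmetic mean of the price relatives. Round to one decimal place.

145.6

flour: 19.0 × (3/2) = 19.0 × 1.500000 = 28.5000
diesel: 54.4 × (3/2) = 54.4 × 1.500000 = 81.6000
rice: 26.6 × (4/3) = 26.6 × 1.333333 = 35.4667
Index = Σ wᵢ·(p₁ᵢ/p₀ᵢ) = 28.5000 + 81.6000 + 35.4667 = 145.5667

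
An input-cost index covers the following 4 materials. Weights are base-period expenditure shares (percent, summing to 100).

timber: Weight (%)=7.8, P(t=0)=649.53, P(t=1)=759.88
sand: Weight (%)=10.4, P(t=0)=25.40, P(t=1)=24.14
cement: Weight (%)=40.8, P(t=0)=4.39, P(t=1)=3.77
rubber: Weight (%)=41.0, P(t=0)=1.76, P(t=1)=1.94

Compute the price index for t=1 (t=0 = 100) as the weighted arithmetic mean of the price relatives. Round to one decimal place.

99.2

timber: 7.8 × (759.88/649.53) = 7.8 × 1.169892 = 9.1252
sand: 10.4 × (24.14/25.40) = 10.4 × 0.950394 = 9.8841
cement: 40.8 × (3.77/4.39) = 40.8 × 0.858770 = 35.0378
rubber: 41.0 × (1.94/1.76) = 41.0 × 1.102273 = 45.1932
Index = Σ wᵢ·(p₁ᵢ/p₀ᵢ) = 9.1252 + 9.8841 + 35.0378 + 45.1932 = 99.2402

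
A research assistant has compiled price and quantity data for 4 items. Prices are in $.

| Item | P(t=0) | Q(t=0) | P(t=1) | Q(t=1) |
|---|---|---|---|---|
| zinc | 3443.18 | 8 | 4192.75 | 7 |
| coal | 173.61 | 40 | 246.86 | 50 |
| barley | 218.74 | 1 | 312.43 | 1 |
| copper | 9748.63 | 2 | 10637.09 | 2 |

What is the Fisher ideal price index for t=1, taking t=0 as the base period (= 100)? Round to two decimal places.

120.23

Laspeyres component (base-period weights):
ΣP(t=1)Q(t=0) = 4192.75×8 + 246.86×40 + 312.43×1 + 10637.09×2 = 33542 + 9874.4 + 312.43 + 21274.18 = 65003.01
ΣP(t=0)Q(t=0) = 3443.18×8 + 173.61×40 + 218.74×1 + 9748.63×2 = 27545.44 + 6944.4 + 218.74 + 19497.26 = 54205.84
L = 65003.01 / 54205.84 × 100 = 119.9188
Paasche component (current-period weights):
ΣP(t=1)Q(t=1) = 4192.75×7 + 246.86×50 + 312.43×1 + 10637.09×2 = 29349.25 + 12343 + 312.43 + 21274.18 = 63278.86
ΣP(t=0)Q(t=1) = 3443.18×7 + 173.61×50 + 218.74×1 + 9748.63×2 = 24102.26 + 8680.5 + 218.74 + 19497.26 = 52498.76
P = 63278.86 / 52498.76 × 100 = 120.5340
Fisher = √(L × P) = √(119.9188 × 120.5340) = 120.2260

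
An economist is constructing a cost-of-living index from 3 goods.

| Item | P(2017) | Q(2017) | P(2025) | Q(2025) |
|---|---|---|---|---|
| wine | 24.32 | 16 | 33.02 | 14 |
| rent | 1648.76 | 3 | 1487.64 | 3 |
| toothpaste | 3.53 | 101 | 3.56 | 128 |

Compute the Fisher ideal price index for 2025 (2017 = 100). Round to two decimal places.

Laspeyres component (base-period weights):
ΣP(2025)Q(2017) = 33.02×16 + 1487.64×3 + 3.56×101 = 528.32 + 4462.92 + 359.56 = 5350.8
ΣP(2017)Q(2017) = 24.32×16 + 1648.76×3 + 3.53×101 = 389.12 + 4946.28 + 356.53 = 5691.93
L = 5350.8 / 5691.93 × 100 = 94.0068
Paasche component (current-period weights):
ΣP(2025)Q(2025) = 33.02×14 + 1487.64×3 + 3.56×128 = 462.28 + 4462.92 + 455.68 = 5380.88
ΣP(2017)Q(2025) = 24.32×14 + 1648.76×3 + 3.53×128 = 340.48 + 4946.28 + 451.84 = 5738.6
P = 5380.88 / 5738.6 × 100 = 93.7664
Fisher = √(L × P) = √(94.0068 × 93.7664) = 93.8865

93.89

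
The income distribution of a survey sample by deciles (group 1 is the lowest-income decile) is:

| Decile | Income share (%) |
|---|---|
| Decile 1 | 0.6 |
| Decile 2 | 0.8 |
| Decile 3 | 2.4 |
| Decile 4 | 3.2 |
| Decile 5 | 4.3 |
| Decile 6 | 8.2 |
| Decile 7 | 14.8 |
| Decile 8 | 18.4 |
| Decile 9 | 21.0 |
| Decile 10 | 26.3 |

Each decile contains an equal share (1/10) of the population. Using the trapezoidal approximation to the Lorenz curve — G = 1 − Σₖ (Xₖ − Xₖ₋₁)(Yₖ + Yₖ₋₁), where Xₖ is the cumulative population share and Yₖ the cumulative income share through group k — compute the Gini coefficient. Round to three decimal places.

0.491

Cumulative income shares Yₖ: 0.0060, 0.0140, 0.0380, 0.0700, 0.1130, 0.1950, 0.3430, 0.5270, 0.7370, 1.0000
Σ (Xₖ−Xₖ₋₁)(Yₖ+Yₖ₋₁) = (1/10)(0.0060+0.0000) + (1/10)(0.0140+0.0060) + (1/10)(0.0380+0.0140) + (1/10)(0.0700+0.0380) + (1/10)(0.1130+0.0700) + (1/10)(0.1950+0.1130) + (1/10)(0.3430+0.1950) + (1/10)(0.5270+0.3430) + (1/10)(0.7370+0.5270) + (1/10)(1.0000+0.7370)
  = 0.0006 + 0.0020 + 0.0052 + 0.0108 + 0.0183 + 0.0308 + 0.0538 + 0.0870 + 0.1264 + 0.1737 = 0.5086
G = 1 − 0.5086 = 0.4914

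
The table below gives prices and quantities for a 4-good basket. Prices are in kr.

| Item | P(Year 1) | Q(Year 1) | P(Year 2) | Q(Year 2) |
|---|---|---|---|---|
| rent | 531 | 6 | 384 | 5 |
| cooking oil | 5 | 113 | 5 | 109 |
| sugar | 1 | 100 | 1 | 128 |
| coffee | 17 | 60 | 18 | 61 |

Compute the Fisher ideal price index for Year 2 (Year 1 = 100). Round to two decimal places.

83.84

Laspeyres component (base-period weights):
ΣP(Year 2)Q(Year 1) = 384×6 + 5×113 + 1×100 + 18×60 = 2304 + 565 + 100 + 1080 = 4049
ΣP(Year 1)Q(Year 1) = 531×6 + 5×113 + 1×100 + 17×60 = 3186 + 565 + 100 + 1020 = 4871
L = 4049 / 4871 × 100 = 83.1246
Paasche component (current-period weights):
ΣP(Year 2)Q(Year 2) = 384×5 + 5×109 + 1×128 + 18×61 = 1920 + 545 + 128 + 1098 = 3691
ΣP(Year 1)Q(Year 2) = 531×5 + 5×109 + 1×128 + 17×61 = 2655 + 545 + 128 + 1037 = 4365
P = 3691 / 4365 × 100 = 84.5590
Fisher = √(L × P) = √(83.1246 × 84.5590) = 83.8387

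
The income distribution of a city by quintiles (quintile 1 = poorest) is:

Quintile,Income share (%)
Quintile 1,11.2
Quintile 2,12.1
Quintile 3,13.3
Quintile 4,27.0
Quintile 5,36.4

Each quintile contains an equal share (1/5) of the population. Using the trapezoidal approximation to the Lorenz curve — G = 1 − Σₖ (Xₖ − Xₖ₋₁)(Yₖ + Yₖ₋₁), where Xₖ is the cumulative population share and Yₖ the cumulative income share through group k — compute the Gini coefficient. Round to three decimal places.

Cumulative income shares Yₖ: 0.1120, 0.2330, 0.3660, 0.6360, 1.0000
Σ (Xₖ−Xₖ₋₁)(Yₖ+Yₖ₋₁) = (1/5)(0.1120+0.0000) + (1/5)(0.2330+0.1120) + (1/5)(0.3660+0.2330) + (1/5)(0.6360+0.3660) + (1/5)(1.0000+0.6360)
  = 0.0224 + 0.0690 + 0.1198 + 0.2004 + 0.3272 = 0.7388
G = 1 − 0.7388 = 0.2612

0.261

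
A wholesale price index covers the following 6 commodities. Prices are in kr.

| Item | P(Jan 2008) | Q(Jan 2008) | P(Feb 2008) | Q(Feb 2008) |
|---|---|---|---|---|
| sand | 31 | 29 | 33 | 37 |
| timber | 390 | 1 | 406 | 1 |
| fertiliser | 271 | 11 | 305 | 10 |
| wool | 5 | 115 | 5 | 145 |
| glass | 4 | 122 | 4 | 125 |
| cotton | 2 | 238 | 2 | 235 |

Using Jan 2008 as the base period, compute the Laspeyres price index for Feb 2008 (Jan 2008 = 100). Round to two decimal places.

Laspeyres price index uses base-period quantities as weights.
ΣP(Feb 2008)·Q(Jan 2008) = 33×29 + 406×1 + 305×11 + 5×115 + 4×122 + 2×238 = 957 + 406 + 3355 + 575 + 488 + 476 = 6257
ΣP(Jan 2008)·Q(Jan 2008) = 31×29 + 390×1 + 271×11 + 5×115 + 4×122 + 2×238 = 899 + 390 + 2981 + 575 + 488 + 476 = 5809
Index = 6257 / 5809 × 100 = 107.7122

107.71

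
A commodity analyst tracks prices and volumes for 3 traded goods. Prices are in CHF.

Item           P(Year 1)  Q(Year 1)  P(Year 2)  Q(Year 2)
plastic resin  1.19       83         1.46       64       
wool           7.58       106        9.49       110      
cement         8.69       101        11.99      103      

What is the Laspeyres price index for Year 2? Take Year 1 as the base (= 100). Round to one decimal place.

131.4

Laspeyres price index uses base-period quantities as weights.
ΣP(Year 2)·Q(Year 1) = 1.46×83 + 9.49×106 + 11.99×101 = 121.18 + 1005.94 + 1210.99 = 2338.11
ΣP(Year 1)·Q(Year 1) = 1.19×83 + 7.58×106 + 8.69×101 = 98.77 + 803.48 + 877.69 = 1779.94
Index = 2338.11 / 1779.94 × 100 = 131.3589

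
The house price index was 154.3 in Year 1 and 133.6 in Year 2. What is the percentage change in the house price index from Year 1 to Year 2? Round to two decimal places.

-13.42%

Change = (133.6 − 154.3) / 154.3 × 100
       = -20.7 / 154.3 × 100 = -13.4154%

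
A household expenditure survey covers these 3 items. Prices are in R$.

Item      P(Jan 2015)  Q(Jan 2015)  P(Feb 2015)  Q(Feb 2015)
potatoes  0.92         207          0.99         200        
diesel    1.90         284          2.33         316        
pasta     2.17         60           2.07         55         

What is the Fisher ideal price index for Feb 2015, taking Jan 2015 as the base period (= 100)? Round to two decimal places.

115.58

Laspeyres component (base-period weights):
ΣP(Feb 2015)Q(Jan 2015) = 0.99×207 + 2.33×284 + 2.07×60 = 204.93 + 661.72 + 124.2 = 990.85
ΣP(Jan 2015)Q(Jan 2015) = 0.92×207 + 1.90×284 + 2.17×60 = 190.44 + 539.6 + 130.2 = 860.24
L = 990.85 / 860.24 × 100 = 115.1830
Paasche component (current-period weights):
ΣP(Feb 2015)Q(Feb 2015) = 0.99×200 + 2.33×316 + 2.07×55 = 198 + 736.28 + 113.85 = 1048.13
ΣP(Jan 2015)Q(Feb 2015) = 0.92×200 + 1.90×316 + 2.17×55 = 184 + 600.4 + 119.35 = 903.75
P = 1048.13 / 903.75 × 100 = 115.9757
Fisher = √(L × P) = √(115.1830 × 115.9757) = 115.5786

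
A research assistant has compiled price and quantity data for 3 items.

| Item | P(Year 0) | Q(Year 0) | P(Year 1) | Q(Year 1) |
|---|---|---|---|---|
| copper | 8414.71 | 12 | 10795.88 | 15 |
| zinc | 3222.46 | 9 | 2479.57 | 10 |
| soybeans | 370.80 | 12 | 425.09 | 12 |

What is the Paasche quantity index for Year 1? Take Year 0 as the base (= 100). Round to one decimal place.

122.2

Paasche quantity index uses current-period prices as weights.
ΣP(Year 1)·Q(Year 1) = 10795.88×15 + 2479.57×10 + 425.09×12 = 161938.2 + 24795.7 + 5101.08 = 191834.98
ΣP(Year 1)·Q(Year 0) = 10795.88×12 + 2479.57×9 + 425.09×12 = 129550.56 + 22316.13 + 5101.08 = 156967.77
Index = 191834.98 / 156967.77 × 100 = 122.2130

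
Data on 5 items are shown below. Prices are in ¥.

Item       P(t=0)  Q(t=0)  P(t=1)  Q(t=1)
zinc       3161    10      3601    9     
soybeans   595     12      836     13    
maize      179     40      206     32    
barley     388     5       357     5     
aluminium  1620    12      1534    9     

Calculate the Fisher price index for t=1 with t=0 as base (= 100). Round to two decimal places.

Laspeyres component (base-period weights):
ΣP(t=1)Q(t=0) = 3601×10 + 836×12 + 206×40 + 357×5 + 1534×12 = 36010 + 10032 + 8240 + 1785 + 18408 = 74475
ΣP(t=0)Q(t=0) = 3161×10 + 595×12 + 179×40 + 388×5 + 1620×12 = 31610 + 7140 + 7160 + 1940 + 19440 = 67290
L = 74475 / 67290 × 100 = 110.6777
Paasche component (current-period weights):
ΣP(t=1)Q(t=1) = 3601×9 + 836×13 + 206×32 + 357×5 + 1534×9 = 32409 + 10868 + 6592 + 1785 + 13806 = 65460
ΣP(t=0)Q(t=1) = 3161×9 + 595×13 + 179×32 + 388×5 + 1620×9 = 28449 + 7735 + 5728 + 1940 + 14580 = 58432
P = 65460 / 58432 × 100 = 112.0277
Fisher = √(L × P) = √(110.6777 × 112.0277) = 111.3506

111.35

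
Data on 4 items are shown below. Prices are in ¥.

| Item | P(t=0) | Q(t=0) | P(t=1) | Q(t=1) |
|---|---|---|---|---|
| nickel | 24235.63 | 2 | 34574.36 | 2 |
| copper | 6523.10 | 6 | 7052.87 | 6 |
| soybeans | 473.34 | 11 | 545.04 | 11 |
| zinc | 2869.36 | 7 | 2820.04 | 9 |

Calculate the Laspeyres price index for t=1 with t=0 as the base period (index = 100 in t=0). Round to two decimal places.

121.52

Laspeyres price index uses base-period quantities as weights.
ΣP(t=1)·Q(t=0) = 34574.36×2 + 7052.87×6 + 545.04×11 + 2820.04×7 = 69148.72 + 42317.22 + 5995.44 + 19740.28 = 137201.66
ΣP(t=0)·Q(t=0) = 24235.63×2 + 6523.10×6 + 473.34×11 + 2869.36×7 = 48471.26 + 39138.6 + 5206.74 + 20085.52 = 112902.12
Index = 137201.66 / 112902.12 × 100 = 121.5227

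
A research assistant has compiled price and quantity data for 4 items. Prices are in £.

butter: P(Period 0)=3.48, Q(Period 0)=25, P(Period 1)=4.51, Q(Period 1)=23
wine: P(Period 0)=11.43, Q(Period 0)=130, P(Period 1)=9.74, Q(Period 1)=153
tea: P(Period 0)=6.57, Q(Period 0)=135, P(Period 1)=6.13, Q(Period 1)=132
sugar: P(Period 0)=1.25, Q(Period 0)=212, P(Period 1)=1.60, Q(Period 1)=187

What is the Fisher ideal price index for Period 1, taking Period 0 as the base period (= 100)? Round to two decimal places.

92.83

Laspeyres component (base-period weights):
ΣP(Period 1)Q(Period 0) = 4.51×25 + 9.74×130 + 6.13×135 + 1.60×212 = 112.75 + 1266.2 + 827.55 + 339.2 = 2545.7
ΣP(Period 0)Q(Period 0) = 3.48×25 + 11.43×130 + 6.57×135 + 1.25×212 = 87 + 1485.9 + 886.95 + 265 = 2724.85
L = 2545.7 / 2724.85 × 100 = 93.4253
Paasche component (current-period weights):
ΣP(Period 1)Q(Period 1) = 4.51×23 + 9.74×153 + 6.13×132 + 1.60×187 = 103.73 + 1490.22 + 809.16 + 299.2 = 2702.31
ΣP(Period 0)Q(Period 1) = 3.48×23 + 11.43×153 + 6.57×132 + 1.25×187 = 80.04 + 1748.79 + 867.24 + 233.75 = 2929.82
P = 2702.31 / 2929.82 × 100 = 92.2347
Fisher = √(L × P) = √(93.4253 × 92.2347) = 92.8281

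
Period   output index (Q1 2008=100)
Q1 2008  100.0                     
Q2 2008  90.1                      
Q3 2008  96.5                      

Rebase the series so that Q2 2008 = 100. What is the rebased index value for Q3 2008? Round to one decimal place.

107.1

Rebased(Q3 2008) = 96.5 / 90.1 × 100 = 107.1032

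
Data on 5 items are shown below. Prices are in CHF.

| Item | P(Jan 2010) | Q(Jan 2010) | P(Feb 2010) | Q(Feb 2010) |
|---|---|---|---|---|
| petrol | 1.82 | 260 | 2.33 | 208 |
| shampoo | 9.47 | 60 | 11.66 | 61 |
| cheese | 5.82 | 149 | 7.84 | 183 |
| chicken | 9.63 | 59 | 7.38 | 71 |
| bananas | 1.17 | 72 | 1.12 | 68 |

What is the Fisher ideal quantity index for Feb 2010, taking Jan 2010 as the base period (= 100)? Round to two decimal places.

Laspeyres component (base-period weights):
ΣP(Jan 2010)Q(Feb 2010) = 1.82×208 + 9.47×61 + 5.82×183 + 9.63×71 + 1.17×68 = 378.56 + 577.67 + 1065.06 + 683.73 + 79.56 = 2784.58
ΣP(Jan 2010)Q(Jan 2010) = 1.82×260 + 9.47×60 + 5.82×149 + 9.63×59 + 1.17×72 = 473.2 + 568.2 + 867.18 + 568.17 + 84.24 = 2560.99
L = 2784.58 / 2560.99 × 100 = 108.7306
Paasche component (current-period weights):
ΣP(Feb 2010)Q(Feb 2010) = 2.33×208 + 11.66×61 + 7.84×183 + 7.38×71 + 1.12×68 = 484.64 + 711.26 + 1434.72 + 523.98 + 76.16 = 3230.76
ΣP(Feb 2010)Q(Jan 2010) = 2.33×260 + 11.66×60 + 7.84×149 + 7.38×59 + 1.12×72 = 605.8 + 699.6 + 1168.16 + 435.42 + 80.64 = 2989.62
P = 3230.76 / 2989.62 × 100 = 108.0659
Fisher = √(L × P) = √(108.7306 × 108.0659) = 108.3977

108.40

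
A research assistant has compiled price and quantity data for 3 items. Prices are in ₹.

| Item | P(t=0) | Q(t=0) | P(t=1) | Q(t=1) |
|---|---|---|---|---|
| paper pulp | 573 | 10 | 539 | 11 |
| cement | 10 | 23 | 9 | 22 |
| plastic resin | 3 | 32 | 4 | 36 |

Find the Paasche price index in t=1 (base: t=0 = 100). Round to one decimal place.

94.6

Paasche price index uses current-period quantities as weights.
ΣP(t=1)·Q(t=1) = 539×11 + 9×22 + 4×36 = 5929 + 198 + 144 = 6271
ΣP(t=0)·Q(t=1) = 573×11 + 10×22 + 3×36 = 6303 + 220 + 108 = 6631
Index = 6271 / 6631 × 100 = 94.5710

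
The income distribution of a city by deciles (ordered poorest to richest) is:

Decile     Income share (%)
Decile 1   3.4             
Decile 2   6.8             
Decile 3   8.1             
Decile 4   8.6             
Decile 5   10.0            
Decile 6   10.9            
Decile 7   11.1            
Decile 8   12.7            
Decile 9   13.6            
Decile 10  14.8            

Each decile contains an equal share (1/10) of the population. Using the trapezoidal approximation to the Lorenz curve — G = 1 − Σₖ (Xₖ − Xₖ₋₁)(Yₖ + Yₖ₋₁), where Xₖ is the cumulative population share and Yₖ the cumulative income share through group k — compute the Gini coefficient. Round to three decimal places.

0.182

Cumulative income shares Yₖ: 0.0340, 0.1020, 0.1830, 0.2690, 0.3690, 0.4780, 0.5890, 0.7160, 0.8520, 1.0000
Σ (Xₖ−Xₖ₋₁)(Yₖ+Yₖ₋₁) = (1/10)(0.0340+0.0000) + (1/10)(0.1020+0.0340) + (1/10)(0.1830+0.1020) + (1/10)(0.2690+0.1830) + (1/10)(0.3690+0.2690) + (1/10)(0.4780+0.3690) + (1/10)(0.5890+0.4780) + (1/10)(0.7160+0.5890) + (1/10)(0.8520+0.7160) + (1/10)(1.0000+0.8520)
  = 0.0034 + 0.0136 + 0.0285 + 0.0452 + 0.0638 + 0.0847 + 0.1067 + 0.1305 + 0.1568 + 0.1852 = 0.8184
G = 1 − 0.8184 = 0.1816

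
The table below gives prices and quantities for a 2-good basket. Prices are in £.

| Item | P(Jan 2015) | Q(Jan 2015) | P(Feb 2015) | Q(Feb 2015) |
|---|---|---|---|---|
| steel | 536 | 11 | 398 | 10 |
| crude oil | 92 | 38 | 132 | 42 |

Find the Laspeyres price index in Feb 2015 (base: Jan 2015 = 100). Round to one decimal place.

Laspeyres price index uses base-period quantities as weights.
ΣP(Feb 2015)·Q(Jan 2015) = 398×11 + 132×38 = 4378 + 5016 = 9394
ΣP(Jan 2015)·Q(Jan 2015) = 536×11 + 92×38 = 5896 + 3496 = 9392
Index = 9394 / 9392 × 100 = 100.0213

100.0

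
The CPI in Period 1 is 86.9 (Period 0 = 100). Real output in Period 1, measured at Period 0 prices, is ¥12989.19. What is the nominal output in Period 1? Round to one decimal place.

11287.6

Nominal = Real × (Index/100) = 12989.19 × (86.9/100)
        = 12989.19 × 0.869 = 11287.6061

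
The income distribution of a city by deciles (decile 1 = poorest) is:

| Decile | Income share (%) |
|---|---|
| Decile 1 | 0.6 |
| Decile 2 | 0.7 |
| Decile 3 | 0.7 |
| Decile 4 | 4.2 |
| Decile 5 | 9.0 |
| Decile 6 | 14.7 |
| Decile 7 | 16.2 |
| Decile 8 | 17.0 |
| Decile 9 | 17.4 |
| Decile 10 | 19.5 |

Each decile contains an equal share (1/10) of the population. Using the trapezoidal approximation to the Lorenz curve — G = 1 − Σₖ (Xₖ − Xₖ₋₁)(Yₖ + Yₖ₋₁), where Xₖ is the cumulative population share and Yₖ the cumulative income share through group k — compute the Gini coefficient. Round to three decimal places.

Cumulative income shares Yₖ: 0.0060, 0.0130, 0.0200, 0.0620, 0.1520, 0.2990, 0.4610, 0.6310, 0.8050, 1.0000
Σ (Xₖ−Xₖ₋₁)(Yₖ+Yₖ₋₁) = (1/10)(0.0060+0.0000) + (1/10)(0.0130+0.0060) + (1/10)(0.0200+0.0130) + (1/10)(0.0620+0.0200) + (1/10)(0.1520+0.0620) + (1/10)(0.2990+0.1520) + (1/10)(0.4610+0.2990) + (1/10)(0.6310+0.4610) + (1/10)(0.8050+0.6310) + (1/10)(1.0000+0.8050)
  = 0.0006 + 0.0019 + 0.0033 + 0.0082 + 0.0214 + 0.0451 + 0.0760 + 0.1092 + 0.1436 + 0.1805 = 0.5898
G = 1 − 0.5898 = 0.4102

0.410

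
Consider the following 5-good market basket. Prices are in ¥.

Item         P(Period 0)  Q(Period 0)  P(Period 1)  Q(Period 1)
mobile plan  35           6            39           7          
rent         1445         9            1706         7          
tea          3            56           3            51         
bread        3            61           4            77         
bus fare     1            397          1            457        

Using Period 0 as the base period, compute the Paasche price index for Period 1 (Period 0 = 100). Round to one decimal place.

117.2

Paasche price index uses current-period quantities as weights.
ΣP(Period 1)·Q(Period 1) = 39×7 + 1706×7 + 3×51 + 4×77 + 1×457 = 273 + 11942 + 153 + 308 + 457 = 13133
ΣP(Period 0)·Q(Period 1) = 35×7 + 1445×7 + 3×51 + 3×77 + 1×457 = 245 + 10115 + 153 + 231 + 457 = 11201
Index = 13133 / 11201 × 100 = 117.2485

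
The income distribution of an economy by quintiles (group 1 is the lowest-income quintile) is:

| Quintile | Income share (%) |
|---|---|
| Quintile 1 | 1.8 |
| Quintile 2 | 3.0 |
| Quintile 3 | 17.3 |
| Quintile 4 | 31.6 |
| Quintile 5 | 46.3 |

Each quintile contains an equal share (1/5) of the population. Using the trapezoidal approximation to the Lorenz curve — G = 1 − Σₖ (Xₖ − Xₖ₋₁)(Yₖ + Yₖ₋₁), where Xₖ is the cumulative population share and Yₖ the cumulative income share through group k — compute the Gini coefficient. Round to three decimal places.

0.470

Cumulative income shares Yₖ: 0.0180, 0.0480, 0.2210, 0.5370, 1.0000
Σ (Xₖ−Xₖ₋₁)(Yₖ+Yₖ₋₁) = (1/5)(0.0180+0.0000) + (1/5)(0.0480+0.0180) + (1/5)(0.2210+0.0480) + (1/5)(0.5370+0.2210) + (1/5)(1.0000+0.5370)
  = 0.0036 + 0.0132 + 0.0538 + 0.1516 + 0.3074 = 0.5296
G = 1 − 0.5296 = 0.4704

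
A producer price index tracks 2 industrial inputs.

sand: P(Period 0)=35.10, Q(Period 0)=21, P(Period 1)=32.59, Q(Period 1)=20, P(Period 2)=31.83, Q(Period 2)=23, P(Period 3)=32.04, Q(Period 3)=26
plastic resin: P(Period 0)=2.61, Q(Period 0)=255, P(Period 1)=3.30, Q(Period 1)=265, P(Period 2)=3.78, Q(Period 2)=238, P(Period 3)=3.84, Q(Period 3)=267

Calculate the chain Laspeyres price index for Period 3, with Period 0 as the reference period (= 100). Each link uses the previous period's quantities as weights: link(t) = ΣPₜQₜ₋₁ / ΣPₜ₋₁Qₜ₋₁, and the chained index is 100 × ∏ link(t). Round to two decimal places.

Link Period 0→Period 1:
ΣP(Period 1)Q(Period 0) = 32.59×21 + 3.30×255 = 684.39 + 841.5 = 1525.89
ΣP(Period 0)Q(Period 0) = 35.10×21 + 2.61×255 = 737.1 + 665.55 = 1402.65
link = 1525.89/1402.65 = 1.087862
Link Period 1→Period 2:
ΣP(Period 2)Q(Period 1) = 31.83×20 + 3.78×265 = 636.6 + 1001.7 = 1638.3
ΣP(Period 1)Q(Period 1) = 32.59×20 + 3.30×265 = 651.8 + 874.5 = 1526.3
link = 1638.3/1526.3 = 1.073380
Link Period 2→Period 3:
ΣP(Period 3)Q(Period 2) = 32.04×23 + 3.84×238 = 736.92 + 913.92 = 1650.84
ΣP(Period 2)Q(Period 2) = 31.83×23 + 3.78×238 = 732.09 + 899.64 = 1631.73
link = 1650.84/1631.73 = 1.011711
Chained index = 100 × 1.087862 × 1.073380 × 1.011711 = 118.1365

118.14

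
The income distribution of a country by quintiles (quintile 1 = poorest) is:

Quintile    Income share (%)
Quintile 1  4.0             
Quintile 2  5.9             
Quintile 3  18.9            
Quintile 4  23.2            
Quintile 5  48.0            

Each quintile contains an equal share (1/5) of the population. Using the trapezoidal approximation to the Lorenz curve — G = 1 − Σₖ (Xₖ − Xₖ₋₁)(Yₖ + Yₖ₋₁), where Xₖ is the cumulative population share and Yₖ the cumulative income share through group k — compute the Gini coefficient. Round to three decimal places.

0.421

Cumulative income shares Yₖ: 0.0400, 0.0990, 0.2880, 0.5200, 1.0000
Σ (Xₖ−Xₖ₋₁)(Yₖ+Yₖ₋₁) = (1/5)(0.0400+0.0000) + (1/5)(0.0990+0.0400) + (1/5)(0.2880+0.0990) + (1/5)(0.5200+0.2880) + (1/5)(1.0000+0.5200)
  = 0.0080 + 0.0278 + 0.0774 + 0.1616 + 0.3040 = 0.5788
G = 1 − 0.5788 = 0.4212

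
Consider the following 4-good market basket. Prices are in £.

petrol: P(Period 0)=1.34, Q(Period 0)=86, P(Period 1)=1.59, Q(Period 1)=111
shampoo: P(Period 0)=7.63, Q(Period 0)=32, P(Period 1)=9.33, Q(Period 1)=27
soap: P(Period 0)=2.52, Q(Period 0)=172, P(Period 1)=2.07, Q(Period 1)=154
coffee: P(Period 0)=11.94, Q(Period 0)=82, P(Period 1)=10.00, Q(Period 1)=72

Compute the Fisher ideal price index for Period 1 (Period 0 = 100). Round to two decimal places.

91.25

Laspeyres component (base-period weights):
ΣP(Period 1)Q(Period 0) = 1.59×86 + 9.33×32 + 2.07×172 + 10.00×82 = 136.74 + 298.56 + 356.04 + 820 = 1611.34
ΣP(Period 0)Q(Period 0) = 1.34×86 + 7.63×32 + 2.52×172 + 11.94×82 = 115.24 + 244.16 + 433.44 + 979.08 = 1771.92
L = 1611.34 / 1771.92 × 100 = 90.9375
Paasche component (current-period weights):
ΣP(Period 1)Q(Period 1) = 1.59×111 + 9.33×27 + 2.07×154 + 10.00×72 = 176.49 + 251.91 + 318.78 + 720 = 1467.18
ΣP(Period 0)Q(Period 1) = 1.34×111 + 7.63×27 + 2.52×154 + 11.94×72 = 148.74 + 206.01 + 388.08 + 859.68 = 1602.51
P = 1467.18 / 1602.51 × 100 = 91.5551
Fisher = √(L × P) = √(90.9375 × 91.5551) = 91.2458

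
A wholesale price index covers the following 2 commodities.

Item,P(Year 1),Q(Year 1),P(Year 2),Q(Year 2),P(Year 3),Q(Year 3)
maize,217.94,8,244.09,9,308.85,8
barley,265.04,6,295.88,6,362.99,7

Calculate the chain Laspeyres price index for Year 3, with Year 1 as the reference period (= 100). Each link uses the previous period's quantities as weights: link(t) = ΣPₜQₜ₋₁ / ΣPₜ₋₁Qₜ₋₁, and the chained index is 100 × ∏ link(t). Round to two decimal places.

Link Year 1→Year 2:
ΣP(Year 2)Q(Year 1) = 244.09×8 + 295.88×6 = 1952.72 + 1775.28 = 3728
ΣP(Year 1)Q(Year 1) = 217.94×8 + 265.04×6 = 1743.52 + 1590.24 = 3333.76
link = 3728/3333.76 = 1.118257
Link Year 2→Year 3:
ΣP(Year 3)Q(Year 2) = 308.85×9 + 362.99×6 = 2779.65 + 2177.94 = 4957.59
ΣP(Year 2)Q(Year 2) = 244.09×9 + 295.88×6 = 2196.81 + 1775.28 = 3972.09
link = 4957.59/3972.09 = 1.248106
Chained index = 100 × 1.118257 × 1.248106 = 139.5703

139.57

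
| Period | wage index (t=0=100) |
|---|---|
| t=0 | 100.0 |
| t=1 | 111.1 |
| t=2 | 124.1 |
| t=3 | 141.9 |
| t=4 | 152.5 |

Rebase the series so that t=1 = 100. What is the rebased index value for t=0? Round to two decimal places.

90.01

Rebased(t=0) = 100.0 / 111.1 × 100 = 90.0090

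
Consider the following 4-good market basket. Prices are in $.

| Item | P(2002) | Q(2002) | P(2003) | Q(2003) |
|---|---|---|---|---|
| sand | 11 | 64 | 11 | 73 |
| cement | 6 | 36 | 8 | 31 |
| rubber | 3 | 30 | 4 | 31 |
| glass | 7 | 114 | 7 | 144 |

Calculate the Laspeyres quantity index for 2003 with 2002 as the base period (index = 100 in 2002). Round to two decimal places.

115.60

Laspeyres quantity index uses base-period prices as weights.
ΣP(2002)·Q(2003) = 11×73 + 6×31 + 3×31 + 7×144 = 803 + 186 + 93 + 1008 = 2090
ΣP(2002)·Q(2002) = 11×64 + 6×36 + 3×30 + 7×114 = 704 + 216 + 90 + 798 = 1808
Index = 2090 / 1808 × 100 = 115.5973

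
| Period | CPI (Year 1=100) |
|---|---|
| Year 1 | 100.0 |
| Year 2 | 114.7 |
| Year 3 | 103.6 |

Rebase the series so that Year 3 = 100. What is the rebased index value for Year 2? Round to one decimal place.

110.7

Rebased(Year 2) = 114.7 / 103.6 × 100 = 110.7143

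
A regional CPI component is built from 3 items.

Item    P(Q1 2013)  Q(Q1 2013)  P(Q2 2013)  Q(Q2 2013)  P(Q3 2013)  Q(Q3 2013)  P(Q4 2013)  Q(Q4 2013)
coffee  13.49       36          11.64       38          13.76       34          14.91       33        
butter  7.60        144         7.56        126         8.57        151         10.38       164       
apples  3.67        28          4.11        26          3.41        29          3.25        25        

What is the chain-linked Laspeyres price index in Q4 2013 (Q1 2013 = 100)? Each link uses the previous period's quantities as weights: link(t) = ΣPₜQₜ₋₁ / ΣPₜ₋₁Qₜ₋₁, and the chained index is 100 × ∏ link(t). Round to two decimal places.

Link Q1 2013→Q2 2013:
ΣP(Q2 2013)Q(Q1 2013) = 11.64×36 + 7.56×144 + 4.11×28 = 419.04 + 1088.64 + 115.08 = 1622.76
ΣP(Q1 2013)Q(Q1 2013) = 13.49×36 + 7.60×144 + 3.67×28 = 485.64 + 1094.4 + 102.76 = 1682.8
link = 1622.76/1682.8 = 0.964321
Link Q2 2013→Q3 2013:
ΣP(Q3 2013)Q(Q2 2013) = 13.76×38 + 8.57×126 + 3.41×26 = 522.88 + 1079.82 + 88.66 = 1691.36
ΣP(Q2 2013)Q(Q2 2013) = 11.64×38 + 7.56×126 + 4.11×26 = 442.32 + 952.56 + 106.86 = 1501.74
link = 1691.36/1501.74 = 1.126267
Link Q3 2013→Q4 2013:
ΣP(Q4 2013)Q(Q3 2013) = 14.91×34 + 10.38×151 + 3.25×29 = 506.94 + 1567.38 + 94.25 = 2168.57
ΣP(Q3 2013)Q(Q3 2013) = 13.76×34 + 8.57×151 + 3.41×29 = 467.84 + 1294.07 + 98.89 = 1860.8
link = 2168.57/1860.8 = 1.165397
Chained index = 100 × 0.964321 × 1.126267 × 1.165397 = 126.5718

126.57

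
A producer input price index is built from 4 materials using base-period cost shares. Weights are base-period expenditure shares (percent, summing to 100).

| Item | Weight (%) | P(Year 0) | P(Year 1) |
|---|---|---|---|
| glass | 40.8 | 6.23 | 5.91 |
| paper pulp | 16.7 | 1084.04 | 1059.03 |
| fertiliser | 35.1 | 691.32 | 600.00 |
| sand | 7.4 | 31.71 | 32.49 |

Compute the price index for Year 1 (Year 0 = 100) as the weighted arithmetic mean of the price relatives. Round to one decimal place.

93.1

glass: 40.8 × (5.91/6.23) = 40.8 × 0.948636 = 38.7043
paper pulp: 16.7 × (1059.03/1084.04) = 16.7 × 0.976929 = 16.3147
fertiliser: 35.1 × (600.00/691.32) = 35.1 × 0.867905 = 30.4635
sand: 7.4 × (32.49/31.71) = 7.4 × 1.024598 = 7.5820
Index = Σ wᵢ·(p₁ᵢ/p₀ᵢ) = 38.7043 + 16.3147 + 30.4635 + 7.5820 = 93.0645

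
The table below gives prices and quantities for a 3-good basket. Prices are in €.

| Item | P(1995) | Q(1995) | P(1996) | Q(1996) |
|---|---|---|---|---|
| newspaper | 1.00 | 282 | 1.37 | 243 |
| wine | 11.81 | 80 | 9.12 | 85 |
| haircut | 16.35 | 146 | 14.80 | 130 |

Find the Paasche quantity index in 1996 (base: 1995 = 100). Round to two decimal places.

Paasche quantity index uses current-period prices as weights.
ΣP(1996)·Q(1996) = 1.37×243 + 9.12×85 + 14.80×130 = 332.91 + 775.2 + 1924 = 3032.11
ΣP(1996)·Q(1995) = 1.37×282 + 9.12×80 + 14.80×146 = 386.34 + 729.6 + 2160.8 = 3276.74
Index = 3032.11 / 3276.74 × 100 = 92.5343

92.53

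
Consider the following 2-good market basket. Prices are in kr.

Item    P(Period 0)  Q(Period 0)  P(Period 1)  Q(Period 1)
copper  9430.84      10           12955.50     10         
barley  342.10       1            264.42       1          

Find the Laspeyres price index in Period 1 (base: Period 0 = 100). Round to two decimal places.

Laspeyres price index uses base-period quantities as weights.
ΣP(Period 1)·Q(Period 0) = 12955.50×10 + 264.42×1 = 129555 + 264.42 = 129819.42
ΣP(Period 0)·Q(Period 0) = 9430.84×10 + 342.10×1 = 94308.4 + 342.1 = 94650.5
Index = 129819.42 / 94650.5 × 100 = 137.1566

137.16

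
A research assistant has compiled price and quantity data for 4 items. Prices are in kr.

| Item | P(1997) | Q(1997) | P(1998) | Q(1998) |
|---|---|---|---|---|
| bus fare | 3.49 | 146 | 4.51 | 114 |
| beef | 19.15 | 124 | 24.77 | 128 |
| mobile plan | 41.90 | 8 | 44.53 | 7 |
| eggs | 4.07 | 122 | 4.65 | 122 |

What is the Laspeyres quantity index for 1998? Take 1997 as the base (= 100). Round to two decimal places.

97.93

Laspeyres quantity index uses base-period prices as weights.
ΣP(1997)·Q(1998) = 3.49×114 + 19.15×128 + 41.90×7 + 4.07×122 = 397.86 + 2451.2 + 293.3 + 496.54 = 3638.9
ΣP(1997)·Q(1997) = 3.49×146 + 19.15×124 + 41.90×8 + 4.07×122 = 509.54 + 2374.6 + 335.2 + 496.54 = 3715.88
Index = 3638.9 / 3715.88 × 100 = 97.9284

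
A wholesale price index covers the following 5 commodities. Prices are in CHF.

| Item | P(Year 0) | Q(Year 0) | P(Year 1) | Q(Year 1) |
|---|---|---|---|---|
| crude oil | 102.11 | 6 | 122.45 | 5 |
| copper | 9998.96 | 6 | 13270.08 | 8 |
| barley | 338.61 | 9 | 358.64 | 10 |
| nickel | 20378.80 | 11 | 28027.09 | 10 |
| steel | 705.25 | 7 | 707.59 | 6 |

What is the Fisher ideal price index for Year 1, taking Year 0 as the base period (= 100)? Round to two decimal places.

Laspeyres component (base-period weights):
ΣP(Year 1)Q(Year 0) = 122.45×6 + 13270.08×6 + 358.64×9 + 28027.09×11 + 707.59×7 = 734.7 + 79620.48 + 3227.76 + 308297.99 + 4953.13 = 396834.06
ΣP(Year 0)Q(Year 0) = 102.11×6 + 9998.96×6 + 338.61×9 + 20378.80×11 + 705.25×7 = 612.66 + 59993.76 + 3047.49 + 224166.8 + 4936.75 = 292757.46
L = 396834.06 / 292757.46 × 100 = 135.5505
Paasche component (current-period weights):
ΣP(Year 1)Q(Year 1) = 122.45×5 + 13270.08×8 + 358.64×10 + 28027.09×10 + 707.59×6 = 612.25 + 106160.64 + 3586.4 + 280270.9 + 4245.54 = 394875.73
ΣP(Year 0)Q(Year 1) = 102.11×5 + 9998.96×8 + 338.61×10 + 20378.80×10 + 705.25×6 = 510.55 + 79991.68 + 3386.1 + 203788 + 4231.5 = 291907.83
P = 394875.73 / 291907.83 × 100 = 135.2741
Fisher = √(L × P) = √(135.5505 × 135.2741) = 135.4122

135.41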